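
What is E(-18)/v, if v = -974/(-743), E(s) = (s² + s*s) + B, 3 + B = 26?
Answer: 498553/974 ≈ 511.86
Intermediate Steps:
B = 23 (B = -3 + 26 = 23)
E(s) = 23 + 2*s² (E(s) = (s² + s*s) + 23 = (s² + s²) + 23 = 2*s² + 23 = 23 + 2*s²)
v = 974/743 (v = -974*(-1/743) = 974/743 ≈ 1.3109)
E(-18)/v = (23 + 2*(-18)²)/(974/743) = (23 + 2*324)*(743/974) = (23 + 648)*(743/974) = 671*(743/974) = 498553/974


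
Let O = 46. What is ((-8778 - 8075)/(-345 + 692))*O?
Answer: -775238/347 ≈ -2234.1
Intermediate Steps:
((-8778 - 8075)/(-345 + 692))*O = ((-8778 - 8075)/(-345 + 692))*46 = -16853/347*46 = -775238/347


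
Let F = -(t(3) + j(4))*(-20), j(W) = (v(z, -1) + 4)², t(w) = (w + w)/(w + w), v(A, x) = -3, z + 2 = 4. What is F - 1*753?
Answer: -713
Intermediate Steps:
z = 2 (z = -2 + 4 = 2)
t(w) = 1 (t(w) = (2*w)/((2*w)) = (2*w)*(1/(2*w)) = 1)
j(W) = 1 (j(W) = (-3 + 4)² = 1² = 1)
F = 40 (F = -(1 + 1)*(-20) = -2*(-20) = -1*(-40) = 40)
F - 1*753 = 40 - 1*753 = 40 - 753 = -713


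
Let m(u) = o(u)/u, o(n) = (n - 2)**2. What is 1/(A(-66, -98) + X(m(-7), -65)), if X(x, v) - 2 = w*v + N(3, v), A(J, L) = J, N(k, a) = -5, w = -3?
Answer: 1/126 ≈ 0.0079365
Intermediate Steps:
o(n) = (-2 + n)**2
m(u) = (-2 + u)**2/u
X(x, v) = -3 - 3*v (X(x, v) = 2 + (-3*v - 5) = 2 + (-5 - 3*v) = -3 - 3*v)
1/(A(-66, -98) + X(m(-7), -65)) = 1/(-66 + (-3 - 3*(-65))) = 1/(-66 + (-3 + 195)) = 1/(-66 + 192) = 1/126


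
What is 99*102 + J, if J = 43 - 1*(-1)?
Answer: 10142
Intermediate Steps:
J = 44 (J = 43 + 1 = 44)
99*102 + J = 99*102 + 44 = 10098 + 44 = 10142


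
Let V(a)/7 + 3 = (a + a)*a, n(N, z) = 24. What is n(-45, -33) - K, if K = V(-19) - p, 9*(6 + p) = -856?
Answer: -45991/9 ≈ -5110.1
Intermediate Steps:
V(a) = -21 + 14*a**2 (V(a) = -21 + 7*((a + a)*a) = -21 + 7*((2*a)*a) = -21 + 7*(2*a**2) = -21 + 14*a**2)
p = -910/9 (p = -6 + (1/9)*(-856) = -6 - 856/9 = -910/9 ≈ -101.11)
K = 46207/9 (K = (-21 + 14*(-19)**2) - 1*(-910/9) = (-21 + 14*361) + 910/9 = (-21 + 5054) + 910/9 = 5033 + 910/9 = 46207/9 ≈ 5134.1)
n(-45, -33) - K = 24 - 1*46207/9 = 24 - 46207/9 = -45991/9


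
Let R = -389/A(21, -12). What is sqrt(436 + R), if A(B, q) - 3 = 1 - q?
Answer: sqrt(6587)/4 ≈ 20.290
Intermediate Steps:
A(B, q) = 4 - q (A(B, q) = 3 + (1 - q) = 4 - q)
R = -389/16 (R = -389/(4 - 1*(-12)) = -389/(4 + 12) = -389/16 ≈ -24.313)
sqrt(436 + R) = sqrt(436 - 389/16) = sqrt(6587/16) = sqrt(6587)/4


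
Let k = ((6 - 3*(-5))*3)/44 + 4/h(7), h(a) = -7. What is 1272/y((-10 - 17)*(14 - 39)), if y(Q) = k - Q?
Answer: -391776/207635 ≈ -1.8868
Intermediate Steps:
k = 265/308 (k = ((6 - 3*(-5))*3)/44 + 4/(-7) = ((6 - 1*(-15))*3)*(1/44) + 4*(-1/7) = ((6 + 15)*3)*(1/44) - 4/7 = (21*3)*(1/44) - 4/7 = 63*(1/44) - 4/7 = 63/44 - 4/7 = 265/308 ≈ 0.86039)
y(Q) = 265/308 - Q
1272/y((-10 - 17)*(14 - 39)) = 1272/(265/308 - (-10 - 17)*(14 - 39)) = 1272/(265/308 - (-27)*(-25)) = 1272/(265/308 - 1*675) = 1272/(265/308 - 675) = 1272/(-207635/308) = 1272*(-308/207635) = -391776/207635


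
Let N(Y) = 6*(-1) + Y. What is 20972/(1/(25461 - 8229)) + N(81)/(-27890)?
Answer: 2015830653297/5578 ≈ 3.6139e+8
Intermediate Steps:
N(Y) = -6 + Y
20972/(1/(25461 - 8229)) + N(81)/(-27890) = 20972/(1/(25461 - 8229)) + (-6 + 81)/(-27890) = 20972/(1/17232) + 75*(-1/27890) = 20972/(1/17232) - 15/5578 = 20972*17232 - 15/5578 = 361389504 - 15/5578 = 2015830653297/5578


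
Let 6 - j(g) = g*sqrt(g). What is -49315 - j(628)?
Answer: -49321 + 1256*sqrt(157) ≈ -33583.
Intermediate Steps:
j(g) = 6 - g**(3/2) (j(g) = 6 - g*sqrt(g) = 6 - g**(3/2))
-49315 - j(628) = -49315 - (6 - 628**(3/2)) = -49315 - (6 - 1256*sqrt(157)) = -49315 + (-6 + 1256*sqrt(157)) = -49321 + 1256*sqrt(157)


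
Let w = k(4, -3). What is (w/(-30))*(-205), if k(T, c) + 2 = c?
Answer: -205/6 ≈ -34.167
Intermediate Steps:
k(T, c) = -2 + c
w = -5 (w = -2 - 3 = -5)
(w/(-30))*(-205) = -5/(-30)*(-205) = -5*(-1/30)*(-205) = (⅙)*(-205) = -205/6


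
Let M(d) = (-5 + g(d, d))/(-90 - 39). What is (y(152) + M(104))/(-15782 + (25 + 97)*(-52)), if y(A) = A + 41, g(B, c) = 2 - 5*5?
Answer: -24925/2854254 ≈ -0.0087326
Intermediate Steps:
g(B, c) = -23 (g(B, c) = 2 - 25 = -23)
y(A) = 41 + A
M(d) = 28/129 (M(d) = (-5 - 23)/(-90 - 39) = -28/(-129) = -28*(-1/129) = 28/129)
(y(152) + M(104))/(-15782 + (25 + 97)*(-52)) = ((41 + 152) + 28/129)/(-15782 + (25 + 97)*(-52)) = (193 + 28/129)/(-15782 + 122*(-52)) = 24925/(129*(-15782 - 6344)) = (24925/129)/(-22126) = (24925/129)*(-1/22126) = -24925/2854254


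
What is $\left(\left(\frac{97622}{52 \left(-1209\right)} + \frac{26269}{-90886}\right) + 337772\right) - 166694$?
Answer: $\frac{122187319162145}{714227631} \approx 1.7108 \cdot 10^{5}$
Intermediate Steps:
$\left(\left(\frac{97622}{52 \left(-1209\right)} + \frac{26269}{-90886}\right) + 337772\right) - 166694 = \left(\left(\frac{97622}{-62868} + 26269 \left(- \frac{1}{90886}\right)\right) + 337772\right) - 166694 = \left(\left(97622 \left(- \frac{1}{62868}\right) - \frac{26269}{90886}\right) + 337772\right) - 166694 = \left(\left(- \frac{48811}{31434} - \frac{26269}{90886}\right) + 337772\right) - 166694 = \left(- \frac{1315494073}{714227631} + 337772\right) - 166694 = \frac{241244779884059}{714227631} - 166694 = \frac{122187319162145}{714227631}$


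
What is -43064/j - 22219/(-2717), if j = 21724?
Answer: 91420167/14756027 ≈ 6.1954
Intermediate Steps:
-43064/j - 22219/(-2717) = -43064/21724 - 22219/(-2717) = -43064*1/21724 - 22219*(-1/2717) = -10766/5431 + 22219/2717 = 91420167/14756027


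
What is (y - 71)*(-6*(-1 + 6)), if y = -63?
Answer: 4020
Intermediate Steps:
(y - 71)*(-6*(-1 + 6)) = (-63 - 71)*(-6*(-1 + 6)) = -(-804)*5 = -134*(-30) = 4020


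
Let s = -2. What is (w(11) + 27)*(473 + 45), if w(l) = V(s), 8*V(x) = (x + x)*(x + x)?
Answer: 15022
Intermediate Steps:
V(x) = x²/2 (V(x) = ((x + x)*(x + x))/8 = ((2*x)*(2*x))/8 = (4*x²)/8 = x²/2)
w(l) = 2 (w(l) = (½)*(-2)² = (½)*4 = 2)
(w(11) + 27)*(473 + 45) = (2 + 27)*(473 + 45) = 29*518 = 15022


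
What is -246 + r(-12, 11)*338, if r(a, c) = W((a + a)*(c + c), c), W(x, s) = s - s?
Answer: -246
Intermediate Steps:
W(x, s) = 0
r(a, c) = 0
-246 + r(-12, 11)*338 = -246 + 0*338 = -246 + 0 = -246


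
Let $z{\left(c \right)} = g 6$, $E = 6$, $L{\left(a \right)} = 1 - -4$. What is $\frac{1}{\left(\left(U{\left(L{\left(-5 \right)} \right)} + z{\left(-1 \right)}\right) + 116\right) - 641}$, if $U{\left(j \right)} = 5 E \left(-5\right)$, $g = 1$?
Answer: $- \frac{1}{669} \approx -0.0014948$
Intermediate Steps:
$L{\left(a \right)} = 5$ ($L{\left(a \right)} = 1 + 4 = 5$)
$z{\left(c \right)} = 6$ ($z{\left(c \right)} = 1 \cdot 6 = 6$)
$U{\left(j \right)} = -150$ ($U{\left(j \right)} = 5 \cdot 6 \left(-5\right) = 30 \left(-5\right) = -150$)
$\frac{1}{\left(\left(U{\left(L{\left(-5 \right)} \right)} + z{\left(-1 \right)}\right) + 116\right) - 641} = \frac{1}{\left(\left(-150 + 6\right) + 116\right) - 641} = \frac{1}{\left(-144 + 116\right) - 641} = \frac{1}{-28 - 641} = \frac{1}{-669} = - \frac{1}{669}$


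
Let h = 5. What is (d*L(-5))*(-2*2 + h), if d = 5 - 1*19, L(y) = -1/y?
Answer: -14/5 ≈ -2.8000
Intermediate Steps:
d = -14 (d = 5 - 19 = -14)
(d*L(-5))*(-2*2 + h) = (-(-14)/(-5))*(-2*2 + 5) = (-(-14)*(-1)/5)*(-4 + 5) = -14*⅕*1 = -14/5*1 = -14/5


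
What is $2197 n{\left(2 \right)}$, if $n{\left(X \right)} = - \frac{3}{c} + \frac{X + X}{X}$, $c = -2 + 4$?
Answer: $\frac{2197}{2} \approx 1098.5$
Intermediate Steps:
$c = 2$
$n{\left(X \right)} = \frac{1}{2}$ ($n{\left(X \right)} = - \frac{3}{2} + \frac{X + X}{X} = \left(-3\right) \frac{1}{2} + \frac{2 X}{X} = - \frac{3}{2} + 2 = \frac{1}{2}$)
$2197 n{\left(2 \right)} = 2197 \cdot \frac{1}{2} = \frac{2197}{2}$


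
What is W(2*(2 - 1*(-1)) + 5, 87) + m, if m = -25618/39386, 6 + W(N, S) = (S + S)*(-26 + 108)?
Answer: 280848757/19693 ≈ 14261.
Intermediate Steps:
W(N, S) = -6 + 164*S (W(N, S) = -6 + (S + S)*(-26 + 108) = -6 + (2*S)*82 = -6 + 164*S)
m = -12809/19693 (m = -25618*1/39386 = -12809/19693 ≈ -0.65043)
W(2*(2 - 1*(-1)) + 5, 87) + m = (-6 + 164*87) - 12809/19693 = (-6 + 14268) - 12809/19693 = 14262 - 12809/19693 = 280848757/19693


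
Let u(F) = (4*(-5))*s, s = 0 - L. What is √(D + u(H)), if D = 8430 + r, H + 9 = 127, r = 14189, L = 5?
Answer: √22719 ≈ 150.73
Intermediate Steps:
s = -5 (s = 0 - 1*5 = 0 - 5 = -5)
H = 118 (H = -9 + 127 = 118)
u(F) = 100 (u(F) = (4*(-5))*(-5) = -20*(-5) = 100)
D = 22619 (D = 8430 + 14189 = 22619)
√(D + u(H)) = √(22619 + 100) = √22719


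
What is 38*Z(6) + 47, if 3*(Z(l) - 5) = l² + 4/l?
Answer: 6313/9 ≈ 701.44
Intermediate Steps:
Z(l) = 5 + l²/3 + 4/(3*l) (Z(l) = 5 + (l² + 4/l)/3 = 5 + (l²/3 + 4/(3*l)) = 5 + l²/3 + 4/(3*l))
38*Z(6) + 47 = 38*((⅓)*(4 + 6*(15 + 6²))/6) + 47 = 38*((⅓)*(⅙)*(4 + 6*(15 + 36))) + 47 = 38*((⅓)*(⅙)*(4 + 6*51)) + 47 = 38*((⅓)*(⅙)*(4 + 306)) + 47 = 38*((⅓)*(⅙)*310) + 47 = 38*(155/9) + 47 = 5890/9 + 47 = 6313/9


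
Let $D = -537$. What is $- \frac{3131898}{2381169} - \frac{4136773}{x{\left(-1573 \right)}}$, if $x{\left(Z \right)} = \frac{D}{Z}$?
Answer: $- \frac{737838623052487}{60889893} \approx -1.2118 \cdot 10^{7}$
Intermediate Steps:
$x{\left(Z \right)} = - \frac{537}{Z}$
$- \frac{3131898}{2381169} - \frac{4136773}{x{\left(-1573 \right)}} = - \frac{3131898}{2381169} - \frac{4136773}{\left(-537\right) \frac{1}{-1573}} = \left(-3131898\right) \frac{1}{2381169} - \frac{4136773}{\left(-537\right) \left(- \frac{1}{1573}\right)} = - \frac{149138}{113389} - \frac{4136773}{\frac{537}{1573}} = - \frac{149138}{113389} - \frac{6507143929}{537} = - \frac{737838623052487}{60889893}$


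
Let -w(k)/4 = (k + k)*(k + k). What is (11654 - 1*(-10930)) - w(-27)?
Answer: 34248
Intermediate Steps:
w(k) = -16*k**2 (w(k) = -4*(k + k)*(k + k) = -4*2*k*2*k = -16*k**2)
(11654 - 1*(-10930)) - w(-27) = (11654 - 1*(-10930)) - (-16)*(-27)**2 = (11654 + 10930) - (-16)*729 = 22584 - 1*(-11664) = 22584 + 11664 = 34248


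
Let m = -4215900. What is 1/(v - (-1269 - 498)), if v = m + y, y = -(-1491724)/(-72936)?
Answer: -18234/76840874053 ≈ -2.3730e-7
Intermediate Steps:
y = -372931/18234 (y = -(-1491724)*(-1)/72936 = -52*28687/72936 = -372931/18234 ≈ -20.453)
v = -76873093531/18234 (v = -4215900 - 372931/18234 = -76873093531/18234 ≈ -4.2159e+6)
1/(v - (-1269 - 498)) = 1/(-76873093531/18234 - (-1269 - 498)) = 1/(-76873093531/18234 - 1*(-1767)) = 1/(-76873093531/18234 + 1767) = 1/(-76840874053/18234) = -18234/76840874053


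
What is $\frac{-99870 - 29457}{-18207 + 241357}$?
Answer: $- \frac{129327}{223150} \approx -0.57955$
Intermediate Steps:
$\frac{-99870 - 29457}{-18207 + 241357} = - \frac{129327}{223150}$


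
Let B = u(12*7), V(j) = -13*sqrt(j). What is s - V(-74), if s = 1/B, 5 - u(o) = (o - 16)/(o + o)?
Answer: 42/193 + 13*I*sqrt(74) ≈ 0.21762 + 111.83*I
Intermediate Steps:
u(o) = 5 - (-16 + o)/(2*o) (u(o) = 5 - (o - 16)/(o + o) = 5 - (-16 + o)/(2*o))
B = 193/42 (B = 9/2 + 8/((12*7)) = 9/2 + 8/84 = 9/2 + 8*(1/84) = 9/2 + 2/21 = 193/42 ≈ 4.5952)
s = 42/193 (s = 1/(193/42) = 42/193 ≈ 0.21762)
s - V(-74) = 42/193 - (-13)*sqrt(-74) = 42/193 - (-13)*I*sqrt(74) = 42/193 + 13*I*sqrt(74)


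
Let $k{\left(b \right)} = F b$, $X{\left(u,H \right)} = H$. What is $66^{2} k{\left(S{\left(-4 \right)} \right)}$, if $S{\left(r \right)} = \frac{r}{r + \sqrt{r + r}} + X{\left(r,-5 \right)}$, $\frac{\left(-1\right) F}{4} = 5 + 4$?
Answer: $679536 - 52272 i \sqrt{2} \approx 6.7954 \cdot 10^{5} - 73924.0 i$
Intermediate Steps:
$F = -36$ ($F = - 4 \left(5 + 4\right) = \left(-4\right) 9 = -36$)
$S{\left(r \right)} = -5 + \frac{r}{r + \sqrt{2} \sqrt{r}}$ ($S{\left(r \right)} = \frac{r}{r + \sqrt{r + r}} - 5 = \frac{r}{r + \sqrt{2 r}} - 5 = \frac{r}{r + \sqrt{2} \sqrt{r}} - 5 = -5 + \frac{r}{r + \sqrt{2} \sqrt{r}}$)
$k{\left(b \right)} = - 36 b$
$66^{2} k{\left(S{\left(-4 \right)} \right)} = 66^{2} \left(- 36 \frac{\left(-4\right) \left(-4\right) - 5 \sqrt{2} \sqrt{-4}}{-4 + \sqrt{2} \sqrt{-4}}\right) = 4356 \left(- 36 \frac{16 - 5 \sqrt{2} \cdot 2 i}{-4 + \sqrt{2} \cdot 2 i}\right) = 4356 \left(- 36 \frac{16 - 10 i \sqrt{2}}{-4 + 2 i \sqrt{2}}\right) = 4356 \left(- \frac{36 \left(16 - 10 i \sqrt{2}\right)}{-4 + 2 i \sqrt{2}}\right) = - \frac{156816 \left(16 - 10 i \sqrt{2}\right)}{-4 + 2 i \sqrt{2}}$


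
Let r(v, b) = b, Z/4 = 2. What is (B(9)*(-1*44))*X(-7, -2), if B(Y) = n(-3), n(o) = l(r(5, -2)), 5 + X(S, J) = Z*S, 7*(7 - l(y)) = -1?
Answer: 134200/7 ≈ 19171.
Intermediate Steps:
Z = 8 (Z = 4*2 = 8)
l(y) = 50/7 (l(y) = 7 - 1/7*(-1) = 7 + 1/7 = 50/7)
X(S, J) = -5 + 8*S
n(o) = 50/7
B(Y) = 50/7
(B(9)*(-1*44))*X(-7, -2) = (50*(-1*44)/7)*(-5 + 8*(-7)) = ((50/7)*(-44))*(-5 - 56) = -2200/7*(-61) = 134200/7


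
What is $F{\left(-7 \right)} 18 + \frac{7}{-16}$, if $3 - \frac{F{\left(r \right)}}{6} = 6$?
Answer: $- \frac{5191}{16} \approx -324.44$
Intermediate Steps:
$F{\left(r \right)} = -18$ ($F{\left(r \right)} = 18 - 36 = -18$)
$F{\left(-7 \right)} 18 + \frac{7}{-16} = \left(-18\right) 18 + \frac{7}{-16} = -324 + 7 \left(- \frac{1}{16}\right) = -324 - \frac{7}{16} = - \frac{5191}{16}$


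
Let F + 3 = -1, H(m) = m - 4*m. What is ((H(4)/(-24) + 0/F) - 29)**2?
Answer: 3249/4 ≈ 812.25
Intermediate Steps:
H(m) = -3*m
F = -4 (F = -3 - 1 = -4)
((H(4)/(-24) + 0/F) - 29)**2 = ((-3*4/(-24) + 0/(-4)) - 29)**2 = ((-12*(-1/24) + 0*(-1/4)) - 29)**2 = ((1/2 + 0) - 29)**2 = (1/2 - 29)**2 = (-57/2)**2 = 3249/4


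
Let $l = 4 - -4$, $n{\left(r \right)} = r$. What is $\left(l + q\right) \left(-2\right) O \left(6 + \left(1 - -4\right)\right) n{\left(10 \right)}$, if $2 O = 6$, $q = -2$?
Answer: $-3960$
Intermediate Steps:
$O = 3$ ($O = \frac{1}{2} \cdot 6 = 3$)
$l = 8$ ($l = 4 + 4 = 8$)
$\left(l + q\right) \left(-2\right) O \left(6 + \left(1 - -4\right)\right) n{\left(10 \right)} = \left(8 - 2\right) \left(-2\right) 3 \left(6 + \left(1 - -4\right)\right) 10 = 6 \left(-2\right) 3 \left(6 + \left(1 + 4\right)\right) 10 = - 12 \cdot 3 \left(6 + 5\right) 10 = - 12 \cdot 3 \cdot 11 \cdot 10 = \left(-12\right) 33 \cdot 10 = \left(-396\right) 10 = -3960$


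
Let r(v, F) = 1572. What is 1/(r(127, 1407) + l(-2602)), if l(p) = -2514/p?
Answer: 1301/2046429 ≈ 0.00063574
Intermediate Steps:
1/(r(127, 1407) + l(-2602)) = 1/(1572 - 2514/(-2602)) = 1/(1572 - 2514*(-1/2602)) = 1/(1572 + 1257/1301) = 1/(2046429/1301) = 1301/2046429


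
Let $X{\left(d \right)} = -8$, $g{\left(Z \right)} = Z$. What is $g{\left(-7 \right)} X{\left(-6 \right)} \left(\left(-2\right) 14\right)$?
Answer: $-1568$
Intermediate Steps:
$g{\left(-7 \right)} X{\left(-6 \right)} \left(\left(-2\right) 14\right) = \left(-7\right) \left(-8\right) \left(\left(-2\right) 14\right) = 56 \left(-28\right) = -1568$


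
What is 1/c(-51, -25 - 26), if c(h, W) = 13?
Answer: 1/13 ≈ 0.076923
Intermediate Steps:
1/c(-51, -25 - 26) = 1/13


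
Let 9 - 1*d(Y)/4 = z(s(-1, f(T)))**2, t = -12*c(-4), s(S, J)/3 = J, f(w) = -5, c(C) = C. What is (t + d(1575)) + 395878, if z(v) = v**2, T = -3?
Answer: 193462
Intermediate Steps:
s(S, J) = 3*J
t = 48 (t = -12*(-4) = 48)
d(Y) = -202464 (d(Y) = 36 - 4*((3*(-5))**2)**2 = 36 - 4*((-15)**2)**2 = 36 - 4*225**2 = 36 - 4*50625 = 36 - 202500 = -202464)
(t + d(1575)) + 395878 = (48 - 202464) + 395878 = -202416 + 395878 = 193462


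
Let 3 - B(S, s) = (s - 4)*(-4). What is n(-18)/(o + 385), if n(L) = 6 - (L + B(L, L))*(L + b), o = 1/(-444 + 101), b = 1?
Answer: -598535/132054 ≈ -4.5325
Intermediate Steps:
B(S, s) = -13 + 4*s (B(S, s) = 3 - (s - 4)*(-4) = 3 - (-4 + s)*(-4) = 3 - (16 - 4*s) = 3 + (-16 + 4*s) = -13 + 4*s)
o = -1/343 (o = 1/(-343) = -1/343 ≈ -0.0029155)
n(L) = 6 - (1 + L)*(-13 + 5*L) (n(L) = 6 - (L + (-13 + 4*L))*(L + 1) = 6 - (-13 + 5*L)*(1 + L) = 6 - (1 + L)*(-13 + 5*L))
n(-18)/(o + 385) = (19 - 5*(-18)**2 + 8*(-18))/(-1/343 + 385) = (19 - 5*324 - 144)/(132054/343) = (19 - 1620 - 144)*(343/132054) = -1745*343/132054 = -598535/132054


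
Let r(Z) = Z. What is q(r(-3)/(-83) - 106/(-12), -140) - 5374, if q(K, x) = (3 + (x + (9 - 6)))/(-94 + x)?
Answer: -628691/117 ≈ -5373.4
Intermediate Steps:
q(K, x) = (6 + x)/(-94 + x) (q(K, x) = (3 + (x + 3))/(-94 + x) = (3 + (3 + x))/(-94 + x) = (6 + x)/(-94 + x))
q(r(-3)/(-83) - 106/(-12), -140) - 5374 = (6 - 140)/(-94 - 140) - 5374 = -134/(-234) - 5374 = -1/234*(-134) - 5374 = 67/117 - 5374 = -628691/117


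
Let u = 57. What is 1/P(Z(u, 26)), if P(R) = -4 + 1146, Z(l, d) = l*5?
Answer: 1/1142 ≈ 0.00087566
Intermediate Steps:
Z(l, d) = 5*l
P(R) = 1142
1/P(Z(u, 26)) = 1/1142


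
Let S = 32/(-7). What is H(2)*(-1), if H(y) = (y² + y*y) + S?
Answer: -24/7 ≈ -3.4286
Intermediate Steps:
S = -32/7 (S = 32*(-⅐) = -32/7 ≈ -4.5714)
H(y) = -32/7 + 2*y² (H(y) = (y² + y*y) - 32/7 = (y² + y²) - 32/7 = 2*y² - 32/7 = -32/7 + 2*y²)
H(2)*(-1) = (-32/7 + 2*2²)*(-1) = (-32/7 + 2*4)*(-1) = (-32/7 + 8)*(-1) = (24/7)*(-1) = -24/7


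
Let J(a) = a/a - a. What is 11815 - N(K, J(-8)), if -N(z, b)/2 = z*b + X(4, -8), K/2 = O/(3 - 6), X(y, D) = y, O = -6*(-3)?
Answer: 11607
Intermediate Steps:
O = 18
J(a) = 1 - a
K = -12 (K = 2*(18/(3 - 6)) = 2*(18/(-3)) = 2*(-1/3*18) = 2*(-6) = -12)
N(z, b) = -8 - 2*b*z (N(z, b) = -2*(z*b + 4) = -2*(b*z + 4) = -2*(4 + b*z) = -8 - 2*b*z)
11815 - N(K, J(-8)) = 11815 - (-8 - 2*(1 - 1*(-8))*(-12)) = 11815 - (-8 - 2*(1 + 8)*(-12)) = 11815 - (-8 - 2*9*(-12)) = 11815 - (-8 + 216) = 11815 - 1*208 = 11815 - 208 = 11607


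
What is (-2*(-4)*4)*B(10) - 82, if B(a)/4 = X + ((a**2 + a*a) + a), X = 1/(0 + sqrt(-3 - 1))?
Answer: 26798 - 64*I ≈ 26798.0 - 64.0*I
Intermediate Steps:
X = -I/2 (X = 1/(0 + sqrt(-4)) = 1/(0 + 2*I) = 1/(2*I) = -I/2 ≈ -0.5*I)
B(a) = -2*I + 4*a + 8*a**2 (B(a) = 4*(-I/2 + ((a**2 + a*a) + a)) = 4*(-I/2 + ((a**2 + a**2) + a)) = 4*(-I/2 + (2*a**2 + a)) = 4*(-I/2 + (a + 2*a**2)) = 4*(a + 2*a**2 - I/2) = -2*I + 4*a + 8*a**2)
(-2*(-4)*4)*B(10) - 82 = (-2*(-4)*4)*(-2*I + 4*10 + 8*10**2) - 82 = (8*4)*(-2*I + 40 + 8*100) - 82 = 32*(-2*I + 40 + 800) - 82 = 32*(840 - 2*I) - 82 = (26880 - 64*I) - 82 = 26798 - 64*I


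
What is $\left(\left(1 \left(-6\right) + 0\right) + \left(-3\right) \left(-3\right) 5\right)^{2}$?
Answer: $1521$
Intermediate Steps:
$\left(\left(1 \left(-6\right) + 0\right) + \left(-3\right) \left(-3\right) 5\right)^{2} = \left(\left(-6 + 0\right) + 9 \cdot 5\right)^{2} = \left(-6 + 45\right)^{2} = 39^{2} = 1521$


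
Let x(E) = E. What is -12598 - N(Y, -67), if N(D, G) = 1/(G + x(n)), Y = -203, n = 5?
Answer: -781075/62 ≈ -12598.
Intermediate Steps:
N(D, G) = 1/(5 + G) (N(D, G) = 1/(G + 5) = 1/(5 + G))
-12598 - N(Y, -67) = -12598 - 1/(5 - 67) = -12598 - 1/(-62) = -12598 - 1*(-1/62) = -12598 + 1/62 = -781075/62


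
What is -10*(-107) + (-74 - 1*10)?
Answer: 986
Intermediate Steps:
-10*(-107) + (-74 - 1*10) = 1070 + (-74 - 10) = 1070 - 84 = 986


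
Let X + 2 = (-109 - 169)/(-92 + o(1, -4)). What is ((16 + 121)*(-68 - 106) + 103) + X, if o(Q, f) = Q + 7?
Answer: -996815/42 ≈ -23734.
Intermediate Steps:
o(Q, f) = 7 + Q
X = 55/42 (X = -2 + (-109 - 169)/(-92 + (7 + 1)) = -2 - 278/(-92 + 8) = -2 - 278/(-84) = -2 - 278*(-1/84) = -2 + 139/42 = 55/42 ≈ 1.3095)
((16 + 121)*(-68 - 106) + 103) + X = ((16 + 121)*(-68 - 106) + 103) + 55/42 = (137*(-174) + 103) + 55/42 = (-23838 + 103) + 55/42 = -23735 + 55/42 = -996815/42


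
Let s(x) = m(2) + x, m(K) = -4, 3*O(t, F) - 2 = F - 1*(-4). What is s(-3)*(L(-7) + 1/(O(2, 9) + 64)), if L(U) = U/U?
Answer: -490/69 ≈ -7.1014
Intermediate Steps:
O(t, F) = 2 + F/3 (O(t, F) = ⅔ + (F - 1*(-4))/3 = ⅔ + (F + 4)/3 = ⅔ + (4 + F)/3 = ⅔ + (4/3 + F/3) = 2 + F/3)
s(x) = -4 + x
L(U) = 1
s(-3)*(L(-7) + 1/(O(2, 9) + 64)) = (-4 - 3)*(1 + 1/((2 + (⅓)*9) + 64)) = -7*(1 + 1/((2 + 3) + 64)) = -7*(1 + 1/(5 + 64)) = -7*(1 + 1/69) = -7*70/69 = -490/69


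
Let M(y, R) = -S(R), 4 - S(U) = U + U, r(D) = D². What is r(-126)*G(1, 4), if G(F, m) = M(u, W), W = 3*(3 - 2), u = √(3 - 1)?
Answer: 31752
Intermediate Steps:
S(U) = 4 - 2*U (S(U) = 4 - (U + U) = 4 - 2*U)
u = √2 ≈ 1.4142
W = 3 (W = 3*1 = 3)
M(y, R) = -4 + 2*R (M(y, R) = -(4 - 2*R) = -4 + 2*R)
G(F, m) = 2 (G(F, m) = -4 + 2*3 = -4 + 6 = 2)
r(-126)*G(1, 4) = (-126)²*2 = 15876*2 = 31752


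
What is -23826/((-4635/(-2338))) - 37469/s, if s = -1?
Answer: 39321209/1545 ≈ 25451.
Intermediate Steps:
-23826/((-4635/(-2338))) - 37469/s = -23826/((-4635/(-2338))) - 37469/(-1) = -23826/((-4635*(-1/2338))) - 37469*(-1) = -23826/4635/2338 + 37469 = -23826*2338/4635 + 37469 = -18568396/1545 + 37469 = 39321209/1545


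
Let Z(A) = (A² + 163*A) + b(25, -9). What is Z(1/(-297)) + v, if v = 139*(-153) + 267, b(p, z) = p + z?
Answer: -1851026066/88209 ≈ -20985.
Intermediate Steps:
Z(A) = 16 + A² + 163*A (Z(A) = (A² + 163*A) + (25 - 9) = (A² + 163*A) + 16 = 16 + A² + 163*A)
v = -21000 (v = -21267 + 267 = -21000)
Z(1/(-297)) + v = (16 + (1/(-297))² + 163/(-297)) - 21000 = (16 + (-1/297)² + 163*(-1/297)) - 21000 = (16 + 1/88209 - 163/297) - 21000 = 1362934/88209 - 21000 = -1851026066/88209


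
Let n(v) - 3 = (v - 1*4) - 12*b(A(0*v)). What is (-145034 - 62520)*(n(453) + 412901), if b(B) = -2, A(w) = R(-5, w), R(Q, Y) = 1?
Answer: -85798049858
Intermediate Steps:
A(w) = 1
n(v) = 23 + v (n(v) = 3 + ((v - 1*4) - 12*(-2)) = 3 + ((v - 4) + 24) = 3 + ((-4 + v) + 24) = 3 + (20 + v) = 23 + v)
(-145034 - 62520)*(n(453) + 412901) = (-145034 - 62520)*((23 + 453) + 412901) = -207554*(476 + 412901) = -207554*413377 = -85798049858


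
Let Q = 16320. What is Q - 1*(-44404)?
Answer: 60724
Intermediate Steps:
Q - 1*(-44404) = 16320 - 1*(-44404) = 16320 + 44404 = 60724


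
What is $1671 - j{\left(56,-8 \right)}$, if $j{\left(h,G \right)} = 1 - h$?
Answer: $1726$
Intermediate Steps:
$1671 - j{\left(56,-8 \right)} = 1671 - \left(1 - 56\right) = 1671 - -55 = 1671 + 55 = 1726$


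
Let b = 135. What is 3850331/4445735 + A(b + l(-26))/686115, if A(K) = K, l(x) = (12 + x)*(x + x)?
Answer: 14300575802/16488029565 ≈ 0.86733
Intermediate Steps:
l(x) = 2*x*(12 + x) (l(x) = (12 + x)*(2*x) = 2*x*(12 + x))
3850331/4445735 + A(b + l(-26))/686115 = 3850331/4445735 + (135 + 2*(-26)*(12 - 26))/686115 = 3850331*(1/4445735) + (135 + 2*(-26)*(-14))*(1/686115) = 104063/120155 + (135 + 728)*(1/686115) = 104063/120155 + 863*(1/686115) = 104063/120155 + 863/686115 = 14300575802/16488029565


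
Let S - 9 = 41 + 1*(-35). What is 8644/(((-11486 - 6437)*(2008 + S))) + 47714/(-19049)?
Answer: -1730189798062/690683004221 ≈ -2.5050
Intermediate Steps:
S = 15 (S = 9 + (41 + 1*(-35)) = 9 + (41 - 35) = 9 + 6 = 15)
8644/(((-11486 - 6437)*(2008 + S))) + 47714/(-19049) = 8644/(((-11486 - 6437)*(2008 + 15))) + 47714/(-19049) = 8644/((-17923*2023)) + 47714*(-1/19049) = 8644/(-36258229) - 47714/19049 = 8644*(-1/36258229) - 47714/19049 = -8644/36258229 - 47714/19049 = -1730189798062/690683004221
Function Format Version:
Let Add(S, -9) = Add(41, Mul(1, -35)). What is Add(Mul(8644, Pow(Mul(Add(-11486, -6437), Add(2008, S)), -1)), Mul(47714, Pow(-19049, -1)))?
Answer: Rational(-1730189798062, 690683004221) ≈ -2.5050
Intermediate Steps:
S = 15 (S = Add(9, Add(41, Mul(1, -35))) = Add(9, Add(41, -35)) = Add(9, 6) = 15)
Add(Mul(8644, Pow(Mul(Add(-11486, -6437), Add(2008, S)), -1)), Mul(47714, Pow(-19049, -1))) = Add(Mul(8644, Pow(Mul(Add(-11486, -6437), Add(2008, 15)), -1)), Mul(47714, Pow(-19049, -1))) = Add(Mul(8644, Pow(Mul(-17923, 2023), -1)), Mul(47714, Rational(-1, 19049))) = Add(Mul(8644, Pow(-36258229, -1)), Rational(-47714, 19049)) = Add(Mul(8644, Rational(-1, 36258229)), Rational(-47714, 19049)) = Add(Rational(-8644, 36258229), Rational(-47714, 19049)) = Rational(-1730189798062, 690683004221)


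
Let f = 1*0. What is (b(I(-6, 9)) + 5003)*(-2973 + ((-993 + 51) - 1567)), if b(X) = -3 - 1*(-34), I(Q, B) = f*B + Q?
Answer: -27596388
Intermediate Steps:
f = 0
I(Q, B) = Q (I(Q, B) = 0*B + Q = 0 + Q = Q)
b(X) = 31 (b(X) = -3 + 34 = 31)
(b(I(-6, 9)) + 5003)*(-2973 + ((-993 + 51) - 1567)) = (31 + 5003)*(-2973 + ((-993 + 51) - 1567)) = 5034*(-2973 + (-942 - 1567)) = 5034*(-2973 - 2509) = 5034*(-5482) = -27596388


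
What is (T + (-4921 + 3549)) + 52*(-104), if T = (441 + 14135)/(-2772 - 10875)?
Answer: -92541236/13647 ≈ -6781.1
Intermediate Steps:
T = -14576/13647 (T = 14576/(-13647) = 14576*(-1/13647) = -14576/13647 ≈ -1.0681)
(T + (-4921 + 3549)) + 52*(-104) = (-14576/13647 + (-4921 + 3549)) + 52*(-104) = (-14576/13647 - 1372) - 5408 = -18738260/13647 - 5408 = -92541236/13647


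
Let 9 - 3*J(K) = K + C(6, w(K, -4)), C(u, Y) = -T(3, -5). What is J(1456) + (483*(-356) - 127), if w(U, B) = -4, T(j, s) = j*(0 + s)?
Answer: -517687/3 ≈ -1.7256e+5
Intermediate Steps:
T(j, s) = j*s
C(u, Y) = 15 (C(u, Y) = -3*(-5) = -1*(-15) = 15)
J(K) = -2 - K/3 (J(K) = 3 - (K + 15)/3 = 3 - (15 + K)/3 = 3 + (-5 - K/3) = -2 - K/3)
J(1456) + (483*(-356) - 127) = (-2 - ⅓*1456) + (483*(-356) - 127) = (-2 - 1456/3) + (-171948 - 127) = -1462/3 - 172075 = -517687/3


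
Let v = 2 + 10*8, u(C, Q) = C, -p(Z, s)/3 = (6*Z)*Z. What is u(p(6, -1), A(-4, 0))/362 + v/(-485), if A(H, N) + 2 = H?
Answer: -171982/87785 ≈ -1.9591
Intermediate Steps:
A(H, N) = -2 + H
p(Z, s) = -18*Z² (p(Z, s) = -3*6*Z*Z = -18*Z²)
v = 82 (v = 2 + 80 = 82)
u(p(6, -1), A(-4, 0))/362 + v/(-485) = -18*6²/362 + 82/(-485) = -18*36*(1/362) + 82*(-1/485) = -648*1/362 - 82/485 = -324/181 - 82/485 = -171982/87785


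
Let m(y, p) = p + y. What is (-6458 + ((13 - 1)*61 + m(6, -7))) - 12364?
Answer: -18091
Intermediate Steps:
(-6458 + ((13 - 1)*61 + m(6, -7))) - 12364 = (-6458 + ((13 - 1)*61 + (-7 + 6))) - 12364 = (-6458 + (12*61 - 1)) - 12364 = (-6458 + (732 - 1)) - 12364 = (-6458 + 731) - 12364 = -5727 - 12364 = -18091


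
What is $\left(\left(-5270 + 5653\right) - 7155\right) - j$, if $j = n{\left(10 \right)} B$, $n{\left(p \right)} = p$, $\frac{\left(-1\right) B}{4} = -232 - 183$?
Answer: $-23372$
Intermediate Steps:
$B = 1660$ ($B = - 4 \left(-232 - 183\right) = \left(-4\right) \left(-415\right) = 1660$)
$j = 16600$ ($j = 10 \cdot 1660 = 16600$)
$\left(\left(-5270 + 5653\right) - 7155\right) - j = \left(\left(-5270 + 5653\right) - 7155\right) - 16600 = \left(383 - 7155\right) - 16600 = -6772 - 16600 = -23372$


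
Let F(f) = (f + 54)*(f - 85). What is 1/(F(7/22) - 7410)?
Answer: -484/5812725 ≈ -8.3266e-5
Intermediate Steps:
F(f) = (-85 + f)*(54 + f) (F(f) = (54 + f)*(-85 + f) = (-85 + f)*(54 + f))
1/(F(7/22) - 7410) = 1/((-4590 + (7/22)² - 217/22) - 7410) = 1/((-4590 + (7*(1/22))² - 217/22) - 7410) = 1/((-4590 + (7/22)² - 31*7/22) - 7410) = 1/((-4590 + 49/484 - 217/22) - 7410) = 1/(-2226285/484 - 7410) = 1/(-5812725/484) = -484/5812725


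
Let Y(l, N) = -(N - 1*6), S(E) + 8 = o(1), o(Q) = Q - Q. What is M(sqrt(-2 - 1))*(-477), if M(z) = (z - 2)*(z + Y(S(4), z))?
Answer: 5724 - 2862*I*sqrt(3) ≈ 5724.0 - 4957.1*I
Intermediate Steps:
o(Q) = 0
S(E) = -8 (S(E) = -8 + 0 = -8)
Y(l, N) = 6 - N (Y(l, N) = -(N - 6) = -(-6 + N) = 6 - N)
M(z) = -12 + 6*z (M(z) = (z - 2)*(z + (6 - z)) = (-2 + z)*6 = -12 + 6*z)
M(sqrt(-2 - 1))*(-477) = (-12 + 6*sqrt(-2 - 1))*(-477) = (-12 + 6*sqrt(-3))*(-477) = (-12 + 6*(I*sqrt(3)))*(-477) = (-12 + 6*I*sqrt(3))*(-477) = 5724 - 2862*I*sqrt(3)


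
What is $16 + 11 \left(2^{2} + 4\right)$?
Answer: $104$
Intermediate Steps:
$16 + 11 \left(2^{2} + 4\right) = 16 + 11 \left(4 + 4\right) = 16 + 11 \cdot 8 = 16 + 88 = 104$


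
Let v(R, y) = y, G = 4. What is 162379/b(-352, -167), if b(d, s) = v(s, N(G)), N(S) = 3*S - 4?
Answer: 162379/8 ≈ 20297.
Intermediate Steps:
N(S) = -4 + 3*S
b(d, s) = 8 (b(d, s) = -4 + 3*4 = -4 + 12 = 8)
162379/b(-352, -167) = 162379/8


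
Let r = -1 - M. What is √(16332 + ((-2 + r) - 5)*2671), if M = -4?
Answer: 4*√353 ≈ 75.153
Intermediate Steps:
r = 3 (r = -1 - 1*(-4) = -1 + 4 = 3)
√(16332 + ((-2 + r) - 5)*2671) = √(16332 + ((-2 + 3) - 5)*2671) = √(16332 + (1 - 5)*2671) = √(16332 - 4*2671) = √(16332 - 10684) = √5648 = 4*√353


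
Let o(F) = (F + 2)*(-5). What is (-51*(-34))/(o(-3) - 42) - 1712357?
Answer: -63358943/37 ≈ -1.7124e+6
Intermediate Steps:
o(F) = -10 - 5*F (o(F) = (2 + F)*(-5) = -10 - 5*F)
(-51*(-34))/(o(-3) - 42) - 1712357 = (-51*(-34))/((-10 - 5*(-3)) - 42) - 1712357 = 1734/((-10 + 15) - 42) - 1712357 = 1734/(5 - 42) - 1712357 = 1734/(-37) - 1712357 = 1734*(-1/37) - 1712357 = -1734/37 - 1712357 = -63358943/37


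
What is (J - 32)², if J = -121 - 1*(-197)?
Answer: 1936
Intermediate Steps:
J = 76 (J = -121 + 197 = 76)
(J - 32)² = (76 - 32)² = 44² = 1936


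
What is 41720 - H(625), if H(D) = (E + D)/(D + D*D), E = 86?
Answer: 16322949289/391250 ≈ 41720.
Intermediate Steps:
H(D) = (86 + D)/(D + D²) (H(D) = (86 + D)/(D + D*D) = (86 + D)/(D + D²))
41720 - H(625) = 41720 - (86 + 625)/(625*(1 + 625)) = 41720 - 711/(625*626) = 41720 - 1*711/391250 = 41720 - 711/391250 = 16322949289/391250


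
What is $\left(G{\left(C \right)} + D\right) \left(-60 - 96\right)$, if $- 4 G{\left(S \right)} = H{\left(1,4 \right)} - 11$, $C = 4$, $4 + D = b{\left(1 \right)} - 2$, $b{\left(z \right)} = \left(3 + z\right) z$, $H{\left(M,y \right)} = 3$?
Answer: $0$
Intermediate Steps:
$b{\left(z \right)} = z \left(3 + z\right)$
$D = -2$ ($D = -4 + \left(1 \left(3 + 1\right) - 2\right) = -4 + \left(1 \cdot 4 - 2\right) = -4 + \left(4 - 2\right) = -4 + 2 = -2$)
$G{\left(S \right)} = 2$ ($G{\left(S \right)} = - \frac{3 - 11}{4} = \left(- \frac{1}{4}\right) \left(-8\right) = 2$)
$\left(G{\left(C \right)} + D\right) \left(-60 - 96\right) = \left(2 - 2\right) \left(-60 - 96\right) = 0 \left(-60 - 96\right) = 0 \left(-156\right) = 0$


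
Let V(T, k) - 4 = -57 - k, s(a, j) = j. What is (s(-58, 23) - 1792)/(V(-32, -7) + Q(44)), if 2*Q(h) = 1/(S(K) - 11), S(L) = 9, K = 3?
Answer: 7076/185 ≈ 38.249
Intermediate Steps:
V(T, k) = -53 - k (V(T, k) = 4 + (-57 - k) = -53 - k)
Q(h) = -¼ (Q(h) = 1/(2*(9 - 11)) = (½)/(-2) = (½)*(-½) = -¼)
(s(-58, 23) - 1792)/(V(-32, -7) + Q(44)) = (23 - 1792)/((-53 - 1*(-7)) - ¼) = -1769/((-53 + 7) - ¼) = -1769/(-46 - ¼) = -1769/(-185/4) = -1769*(-4/185) = 7076/185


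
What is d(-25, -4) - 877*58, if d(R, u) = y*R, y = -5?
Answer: -50741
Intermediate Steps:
d(R, u) = -5*R
d(-25, -4) - 877*58 = -5*(-25) - 877*58 = 125 - 50866 = -50741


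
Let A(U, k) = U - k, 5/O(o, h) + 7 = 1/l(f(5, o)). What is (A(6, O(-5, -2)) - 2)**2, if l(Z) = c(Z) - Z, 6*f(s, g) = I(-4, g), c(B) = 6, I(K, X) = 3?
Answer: 5041/225 ≈ 22.404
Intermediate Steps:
f(s, g) = 1/2 (f(s, g) = (1/6)*3 = 1/2)
l(Z) = 6 - Z
O(o, h) = -11/15 (O(o, h) = 5/(-7 + 1/(6 - 1*1/2)) = 5/(-7 + 1/(6 - 1/2)) = 5/(-7 + 1/(11/2)) = 5/(-7 + 2/11) = 5/(-75/11) = 5*(-11/75) = -11/15)
(A(6, O(-5, -2)) - 2)**2 = ((6 - 1*(-11/15)) - 2)**2 = ((6 + 11/15) - 2)**2 = (101/15 - 2)**2 = (71/15)**2 = 5041/225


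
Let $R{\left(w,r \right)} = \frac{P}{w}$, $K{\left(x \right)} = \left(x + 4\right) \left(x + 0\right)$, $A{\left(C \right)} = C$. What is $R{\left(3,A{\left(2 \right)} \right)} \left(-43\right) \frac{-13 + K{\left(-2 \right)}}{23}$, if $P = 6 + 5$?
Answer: $\frac{8041}{69} \approx 116.54$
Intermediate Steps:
$P = 11$
$K{\left(x \right)} = x \left(4 + x\right)$ ($K{\left(x \right)} = \left(4 + x\right) x = x \left(4 + x\right)$)
$R{\left(w,r \right)} = \frac{11}{w}$
$R{\left(3,A{\left(2 \right)} \right)} \left(-43\right) \frac{-13 + K{\left(-2 \right)}}{23} = \frac{11}{3} \left(-43\right) \frac{-13 - 2 \left(4 - 2\right)}{23} = 11 \cdot \frac{1}{3} \left(-43\right) \left(-13 - 4\right) \frac{1}{23} = \frac{11}{3} \left(-43\right) \left(-13 - 4\right) \frac{1}{23} = - \frac{473 \left(\left(-17\right) \frac{1}{23}\right)}{3} = \left(- \frac{473}{3}\right) \left(- \frac{17}{23}\right) = \frac{8041}{69}$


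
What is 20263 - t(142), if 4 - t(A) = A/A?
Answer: 20260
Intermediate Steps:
t(A) = 3 (t(A) = 4 - A/A = 4 - 1*1 = 4 - 1 = 3)
20263 - t(142) = 20263 - 1*3 = 20263 - 3 = 20260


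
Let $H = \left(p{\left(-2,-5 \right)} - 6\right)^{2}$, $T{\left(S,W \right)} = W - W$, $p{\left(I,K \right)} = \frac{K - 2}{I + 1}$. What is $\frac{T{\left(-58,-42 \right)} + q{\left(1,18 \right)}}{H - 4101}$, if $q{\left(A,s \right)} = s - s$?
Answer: $0$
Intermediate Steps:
$p{\left(I,K \right)} = \frac{-2 + K}{1 + I}$
$T{\left(S,W \right)} = 0$
$q{\left(A,s \right)} = 0$
$H = 1$ ($H = \left(\frac{-2 - 5}{1 - 2} - 6\right)^{2} = \left(\frac{1}{-1} \left(-7\right) - 6\right)^{2} = \left(\left(-1\right) \left(-7\right) - 6\right)^{2} = \left(7 - 6\right)^{2} = 1^{2} = 1$)
$\frac{T{\left(-58,-42 \right)} + q{\left(1,18 \right)}}{H - 4101} = \frac{0 + 0}{1 - 4101} = \frac{0}{-4100} = 0 \left(- \frac{1}{4100}\right) = 0$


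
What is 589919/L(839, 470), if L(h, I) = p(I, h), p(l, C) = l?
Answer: 589919/470 ≈ 1255.1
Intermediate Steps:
L(h, I) = I
589919/L(839, 470) = 589919/470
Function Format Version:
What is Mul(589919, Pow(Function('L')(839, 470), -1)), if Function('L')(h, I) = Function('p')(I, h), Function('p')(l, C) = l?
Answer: Rational(589919, 470) ≈ 1255.1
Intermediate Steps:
Function('L')(h, I) = I
Mul(589919, Pow(Function('L')(839, 470), -1)) = Mul(589919, Pow(470, -1)) = Mul(589919, Rational(1, 470)) = Rational(589919, 470)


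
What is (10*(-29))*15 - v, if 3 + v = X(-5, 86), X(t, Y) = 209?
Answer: -4556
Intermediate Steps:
v = 206 (v = -3 + 209 = 206)
(10*(-29))*15 - v = (10*(-29))*15 - 1*206 = -290*15 - 206 = -4350 - 206 = -4556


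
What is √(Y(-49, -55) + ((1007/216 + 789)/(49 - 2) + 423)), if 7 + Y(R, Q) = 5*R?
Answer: 7*√10977414/1692 ≈ 13.707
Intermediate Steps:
Y(R, Q) = -7 + 5*R
√(Y(-49, -55) + ((1007/216 + 789)/(49 - 2) + 423)) = √((-7 + 5*(-49)) + ((1007/216 + 789)/(49 - 2) + 423)) = √((-7 - 245) + ((1007*(1/216) + 789)/47 + 423)) = √(-252 + ((1007/216 + 789)*(1/47) + 423)) = √(-252 + ((171431/216)*(1/47) + 423)) = √(-252 + (171431/10152 + 423)) = √(-252 + 4465727/10152) = √(1907423/10152) = 7*√10977414/1692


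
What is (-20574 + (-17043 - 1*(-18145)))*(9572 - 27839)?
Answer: 355695024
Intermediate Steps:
(-20574 + (-17043 - 1*(-18145)))*(9572 - 27839) = (-20574 + (-17043 + 18145))*(-18267) = (-20574 + 1102)*(-18267) = -19472*(-18267) = 355695024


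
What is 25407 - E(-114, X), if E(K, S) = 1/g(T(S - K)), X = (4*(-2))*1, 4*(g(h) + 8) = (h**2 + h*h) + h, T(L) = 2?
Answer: 279479/11 ≈ 25407.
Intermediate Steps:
g(h) = -8 + h**2/2 + h/4 (g(h) = -8 + ((h**2 + h*h) + h)/4 = -8 + ((h**2 + h**2) + h)/4 = -8 + (2*h**2 + h)/4 = -8 + (h + 2*h**2)/4 = -8 + (h**2/2 + h/4) = -8 + h**2/2 + h/4)
X = -8 (X = -8*1 = -8)
E(K, S) = -2/11 (E(K, S) = 1/(-8 + (1/2)*2**2 + (1/4)*2) = 1/(-8 + (1/2)*4 + 1/2) = 1/(-8 + 2 + 1/2) = 1/(-11/2) = -2/11)
25407 - E(-114, X) = 25407 - 1*(-2/11) = 25407 + 2/11 = 279479/11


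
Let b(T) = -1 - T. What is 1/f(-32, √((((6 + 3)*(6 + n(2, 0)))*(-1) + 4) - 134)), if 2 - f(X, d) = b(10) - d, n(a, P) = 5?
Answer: 13/398 - I*√229/398 ≈ 0.032663 - 0.038022*I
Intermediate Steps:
f(X, d) = 13 + d (f(X, d) = 2 - ((-1 - 1*10) - d) = 2 - ((-1 - 10) - d) = 2 - (-11 - d) = 2 + (11 + d) = 13 + d)
1/f(-32, √((((6 + 3)*(6 + n(2, 0)))*(-1) + 4) - 134)) = 1/(13 + √((((6 + 3)*(6 + 5))*(-1) + 4) - 134)) = 1/(13 + √(((9*11)*(-1) + 4) - 134)) = 1/(13 + √((99*(-1) + 4) - 134)) = 1/(13 + √((-99 + 4) - 134)) = 1/(13 + √(-95 - 134)) = 1/(13 + √(-229)) = 1/(13 + I*√229)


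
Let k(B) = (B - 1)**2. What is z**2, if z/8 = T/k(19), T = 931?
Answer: 3467044/6561 ≈ 528.43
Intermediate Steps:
k(B) = (-1 + B)**2
z = 1862/81 (z = 8*(931/((-1 + 19)**2)) = 8*(931/(18**2)) = 8*(931/324) = 1862/81 ≈ 22.988)
z**2 = (1862/81)**2 = 3467044/6561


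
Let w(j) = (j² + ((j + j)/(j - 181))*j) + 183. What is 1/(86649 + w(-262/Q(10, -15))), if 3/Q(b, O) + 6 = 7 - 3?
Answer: 171/18417760 ≈ 9.2845e-6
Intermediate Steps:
Q(b, O) = -3/2 (Q(b, O) = 3/(-6 + (7 - 3)) = 3/(-6 + 4) = 3/(-2) = 3*(-½) = -3/2)
w(j) = 183 + j² + 2*j²/(-181 + j) (w(j) = (j² + ((2*j)/(-181 + j))*j) + 183 = (j² + (2*j/(-181 + j))*j) + 183 = (j² + 2*j²/(-181 + j)) + 183 = 183 + j² + 2*j²/(-181 + j))
1/(86649 + w(-262/Q(10, -15))) = 1/(86649 + (-33123 + (-262/(-3/2))³ - 179*(-262/(-3/2))² + 183*(-262/(-3/2)))/(-181 - 262/(-3/2))) = 1/(86649 + (-33123 + (-262*(-⅔))³ - 179*(-262*(-⅔))² + 183*(-262*(-⅔)))/(-181 - 262*(-⅔))) = 1/(86649 + (-33123 + (524/3)³ - 179*(524/3)² + 183*(524/3))/(-181 + 524/3)) = 1/(86649 + (-33123 + 143877824/27 - 179*274576/9 + 31964)/(-19/3)) = 1/(86649 - 3*(-33123 + 143877824/27 - 49149104/9 + 31964)/19) = 1/(86649 - 3/19*(-3600781/27)) = 1/(86649 + 3600781/171) = 1/(18417760/171) = 171/18417760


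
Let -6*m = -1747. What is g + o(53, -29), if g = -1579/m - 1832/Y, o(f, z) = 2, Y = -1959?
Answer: -8514316/3422373 ≈ -2.4878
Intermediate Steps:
m = 1747/6 (m = -⅙*(-1747) = 1747/6 ≈ 291.17)
g = -15359062/3422373 (g = -1579/1747/6 - 1832/(-1959) = -1579*6/1747 - 1832*(-1/1959) = -9474/1747 + 1832/1959 = -15359062/3422373 ≈ -4.4878)
g + o(53, -29) = -15359062/3422373 + 2 = -8514316/3422373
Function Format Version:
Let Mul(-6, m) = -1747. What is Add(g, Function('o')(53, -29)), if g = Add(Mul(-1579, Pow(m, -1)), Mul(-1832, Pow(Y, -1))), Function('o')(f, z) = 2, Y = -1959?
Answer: Rational(-8514316, 3422373) ≈ -2.4878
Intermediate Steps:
m = Rational(1747, 6) (m = Mul(Rational(-1, 6), -1747) = Rational(1747, 6) ≈ 291.17)
g = Rational(-15359062, 3422373) (g = Add(Mul(-1579, Pow(Rational(1747, 6), -1)), Mul(-1832, Pow(-1959, -1))) = Add(Mul(-1579, Rational(6, 1747)), Mul(-1832, Rational(-1, 1959))) = Add(Rational(-9474, 1747), Rational(1832, 1959)) = Rational(-15359062, 3422373) ≈ -4.4878)
Add(g, Function('o')(53, -29)) = Add(Rational(-15359062, 3422373), 2) = Rational(-8514316, 3422373)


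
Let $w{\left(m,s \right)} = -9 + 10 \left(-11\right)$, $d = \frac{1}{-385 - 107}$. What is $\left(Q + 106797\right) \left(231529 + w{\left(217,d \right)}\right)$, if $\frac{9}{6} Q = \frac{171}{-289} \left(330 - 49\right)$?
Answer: $\frac{7134902311590}{289} \approx 2.4688 \cdot 10^{10}$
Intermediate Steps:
$d = - \frac{1}{492}$ ($d = \frac{1}{-492} = - \frac{1}{492} \approx -0.0020325$)
$w{\left(m,s \right)} = -119$ ($w{\left(m,s \right)} = -9 - 110 = -119$)
$Q = - \frac{32034}{289}$ ($Q = \frac{2 \frac{171}{-289} \left(330 - 49\right)}{3} = \frac{2 \cdot 171 \left(- \frac{1}{289}\right) 281}{3} = \frac{2 \left(\left(- \frac{171}{289}\right) 281\right)}{3} = \frac{2}{3} \left(- \frac{48051}{289}\right) = - \frac{32034}{289} \approx -110.84$)
$\left(Q + 106797\right) \left(231529 + w{\left(217,d \right)}\right) = \left(- \frac{32034}{289} + 106797\right) \left(231529 - 119\right) = \frac{30832299}{289} \cdot 231410 = \frac{7134902311590}{289}$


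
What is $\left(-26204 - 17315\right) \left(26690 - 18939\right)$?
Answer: $-337315769$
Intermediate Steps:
$\left(-26204 - 17315\right) \left(26690 - 18939\right) = \left(-43519\right) 7751 = -337315769$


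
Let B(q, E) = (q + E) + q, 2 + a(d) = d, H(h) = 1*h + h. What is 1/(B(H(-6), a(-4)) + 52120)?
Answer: 1/52090 ≈ 1.9198e-5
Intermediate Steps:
H(h) = 2*h (H(h) = h + h = 2*h)
a(d) = -2 + d
B(q, E) = E + 2*q (B(q, E) = (E + q) + q = E + 2*q)
1/(B(H(-6), a(-4)) + 52120) = 1/(((-2 - 4) + 2*(2*(-6))) + 52120) = 1/((-6 + 2*(-12)) + 52120) = 1/((-6 - 24) + 52120) = 1/(-30 + 52120) = 1/52090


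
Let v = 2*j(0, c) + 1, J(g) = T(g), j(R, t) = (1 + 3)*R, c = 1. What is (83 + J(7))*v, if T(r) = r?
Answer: 90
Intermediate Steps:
j(R, t) = 4*R
J(g) = g
v = 1 (v = 2*(4*0) + 1 = 2*0 + 1 = 0 + 1 = 1)
(83 + J(7))*v = (83 + 7)*1 = 90*1 = 90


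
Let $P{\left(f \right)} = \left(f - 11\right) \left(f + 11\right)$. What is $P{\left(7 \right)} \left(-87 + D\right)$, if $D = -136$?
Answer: $16056$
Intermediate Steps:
$P{\left(f \right)} = \left(-11 + f\right) \left(11 + f\right)$
$P{\left(7 \right)} \left(-87 + D\right) = \left(-121 + 7^{2}\right) \left(-87 - 136\right) = \left(-121 + 49\right) \left(-223\right) = \left(-72\right) \left(-223\right) = 16056$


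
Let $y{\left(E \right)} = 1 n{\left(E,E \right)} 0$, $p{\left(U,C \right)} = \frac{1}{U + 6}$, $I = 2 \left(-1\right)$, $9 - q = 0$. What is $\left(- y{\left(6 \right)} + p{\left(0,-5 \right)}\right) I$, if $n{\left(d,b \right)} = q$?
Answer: $- \frac{1}{3} \approx -0.33333$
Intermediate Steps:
$q = 9$ ($q = 9 - 0 = 9 + 0 = 9$)
$I = -2$
$p{\left(U,C \right)} = \frac{1}{6 + U}$
$n{\left(d,b \right)} = 9$
$y{\left(E \right)} = 0$ ($y{\left(E \right)} = 1 \cdot 9 \cdot 0 = 9 \cdot 0 = 0$)
$\left(- y{\left(6 \right)} + p{\left(0,-5 \right)}\right) I = \left(\left(-1\right) 0 + \frac{1}{6 + 0}\right) \left(-2\right) = \left(0 + \frac{1}{6}\right) \left(-2\right) = \frac{1}{6} \left(-2\right) = - \frac{1}{3}$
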